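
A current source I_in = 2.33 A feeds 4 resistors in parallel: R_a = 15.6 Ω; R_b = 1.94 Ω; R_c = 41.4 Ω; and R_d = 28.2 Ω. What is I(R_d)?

I ≈ 0.129 A

ΣG = 1/15.6 + 1/1.94 + 1/41.4 + 1/28.2 = 0.6392.
Current divider: I(R_d) = I_in · G_k/ΣG = 2.33 × (0.03546/0.6392) = 2.33 × 0.05548 = 0.1293 A.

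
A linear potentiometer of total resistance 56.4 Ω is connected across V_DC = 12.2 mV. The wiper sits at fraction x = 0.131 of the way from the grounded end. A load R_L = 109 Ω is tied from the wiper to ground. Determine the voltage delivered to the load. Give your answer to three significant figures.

Split the track: R_lower = x·R_p = 7.388 Ω, R_upper = (1−x)·R_p = 49.01 Ω.
(x·R_p) ‖ R_L = 6.919 Ω.
Then V_out = V_DC · 6.919/(49.01 + 6.919) = 1.509 mV.
(Unloaded: V_out = x·V_DC = 1.60 mV.)

V_out ≈ 1.51 mV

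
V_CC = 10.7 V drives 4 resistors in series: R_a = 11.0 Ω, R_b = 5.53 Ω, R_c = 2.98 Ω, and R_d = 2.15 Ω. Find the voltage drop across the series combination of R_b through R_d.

Series total: ΣR = 11.0 + 5.53 + 2.98 + 2.15 = 21.66 Ω.
R_{R_b..R_d} = 5.53 + 2.98 + 2.15 = 10.66 Ω.
By the voltage-divider rule, V = 10.7 × 10.66/21.66 = 5.266 V.

V ≈ 5.27 V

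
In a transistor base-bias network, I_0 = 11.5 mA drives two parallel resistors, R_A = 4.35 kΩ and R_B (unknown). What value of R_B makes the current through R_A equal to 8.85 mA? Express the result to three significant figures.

Two-branch current divider: I_A = I_0 · R_B/(R_A + R_B).
With f = 0.7696, R_B = R_A · f/(1−f) = 4.35 × 3.340 = 14.53 kΩ.

R_B ≈ 14.5 kΩ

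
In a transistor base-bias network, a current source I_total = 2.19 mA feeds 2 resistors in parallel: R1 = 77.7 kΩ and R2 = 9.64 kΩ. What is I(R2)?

Two-branch current divider: I_k = I_total · R_other/(R_1 + R_2).
So I = 2.19 × 77.7/87.34 = 1.948 mA.

I ≈ 1.95 mA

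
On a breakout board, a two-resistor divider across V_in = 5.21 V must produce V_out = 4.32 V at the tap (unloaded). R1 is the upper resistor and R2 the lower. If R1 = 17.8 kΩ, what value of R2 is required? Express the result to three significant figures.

The divider ratio is R2/(R1+R2) = 4.32/5.21 = 0.8292.
Rearranging, R2 = R1·k/(1−k) = 17.8 × 4.854 = 86.40 kΩ.

R2 ≈ 86.4 kΩ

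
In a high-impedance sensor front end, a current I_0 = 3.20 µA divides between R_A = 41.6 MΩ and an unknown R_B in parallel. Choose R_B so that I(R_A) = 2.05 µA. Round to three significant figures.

In a two-way split, I_A/I_0 = R_B/(R_A + R_B).
2.05/3.20 = R_B/(R_A + R_B) → R_B = R_A · (0.6406)/(1 − 0.6406) = 41.6 × 1.783 = 74.16 MΩ.

R_B ≈ 74.2 MΩ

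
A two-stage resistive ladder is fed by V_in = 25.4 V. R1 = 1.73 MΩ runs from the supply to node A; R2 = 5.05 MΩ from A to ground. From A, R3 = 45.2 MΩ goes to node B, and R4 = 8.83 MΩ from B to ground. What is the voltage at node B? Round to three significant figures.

V_B ≈ 3.02 V

Looking into the second stage from A: R3 + R4 = 54.03 MΩ appears in parallel with R2.
Effective lower resistance at A: R2 ‖ 54.03 = 4.618 MΩ.
So V_A = 25.4 × 0.7275 = 18.48 V.
Stage 2 is unloaded, so V_B = V_A · R4/(R3+R4) = 18.48 × 8.83/54.03 = 3.020 V.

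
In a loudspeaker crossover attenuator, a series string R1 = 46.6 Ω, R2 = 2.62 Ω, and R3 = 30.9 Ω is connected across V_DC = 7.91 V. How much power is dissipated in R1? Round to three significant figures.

The common current is I = 7.91/80.12 = 0.09873 A.
P = I²R = 0.009747 × 46.6 = 0.4542 W.

P ≈ 0.454 W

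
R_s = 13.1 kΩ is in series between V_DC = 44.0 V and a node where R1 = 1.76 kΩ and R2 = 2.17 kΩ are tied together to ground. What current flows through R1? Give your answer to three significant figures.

Combine the parallel branches: R_p = (1/1.76 + 1/2.17)⁻¹ = 0.9718 kΩ.
V_A = 44.0 × 0.9718/14.07 = 3.039 V.
I(R1) = V_A / R1 = 3.039/1.76 = 1.727 mA.

I ≈ 1.73 mA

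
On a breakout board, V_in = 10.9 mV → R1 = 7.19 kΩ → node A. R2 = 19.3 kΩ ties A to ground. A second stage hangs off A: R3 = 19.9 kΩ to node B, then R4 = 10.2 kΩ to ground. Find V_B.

The second stage (R3 + R4 = 30.10 kΩ) loads node A in parallel with R2.
R2 ‖ (R3+R4) = 11.76 kΩ.
First divider: V_A = V_in · 11.76/(7.19 + 11.76) = 6.764 mV.
Stage 2 is unloaded, so V_B = V_A · R4/(R3+R4) = 6.764 × 10.2/30.10 = 2.292 mV.

V_B ≈ 2.29 mV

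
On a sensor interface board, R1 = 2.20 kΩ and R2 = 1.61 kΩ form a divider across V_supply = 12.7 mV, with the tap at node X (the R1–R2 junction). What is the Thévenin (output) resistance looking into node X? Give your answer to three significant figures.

Zeroing V_supply shorts the top of R1 to ground, so R_th = R1 ‖ R2 = 0.9297 kΩ.

R_th ≈ 0.930 kΩ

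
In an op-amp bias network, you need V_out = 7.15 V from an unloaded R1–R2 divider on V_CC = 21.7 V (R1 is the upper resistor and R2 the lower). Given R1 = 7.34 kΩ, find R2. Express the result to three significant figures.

R2 ≈ 3.61 kΩ

V_out/V_CC = R2/(R1+R2) = 0.3295.
Rearranging, R2 = R1·k/(1−k) = 7.34 × 0.4914 = 3.607 kΩ.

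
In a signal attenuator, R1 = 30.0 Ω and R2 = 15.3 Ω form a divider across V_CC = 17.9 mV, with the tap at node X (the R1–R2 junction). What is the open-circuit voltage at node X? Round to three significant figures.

V_th ≈ 6.05 mV

Open-circuit (no load on X): V_th = V_CC · R2/(R1 + R2) = 17.9 × 15.3/(30.00 + 15.3) = 6.046 mV.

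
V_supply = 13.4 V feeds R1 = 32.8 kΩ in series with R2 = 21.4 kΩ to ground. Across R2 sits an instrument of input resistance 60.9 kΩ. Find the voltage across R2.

R2 ‖ R_L = (21.4 × 60.9)/(21.4 + 60.9) = 15.84 kΩ.
Voltage divider with the loaded lower leg: V_out = 13.4 × 15.84/(32.8 + 15.84) = 13.4 × 0.3256 = 4.363 V.
(Unloaded it would be 5.29 V; the load pulls it down.)

V_out ≈ 4.36 V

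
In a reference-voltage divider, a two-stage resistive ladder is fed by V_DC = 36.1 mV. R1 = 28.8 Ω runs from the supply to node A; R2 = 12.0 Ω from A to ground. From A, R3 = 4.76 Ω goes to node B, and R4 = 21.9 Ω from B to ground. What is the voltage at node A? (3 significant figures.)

V_A ≈ 8.06 mV

Looking into the second stage from A: R3 + R4 = 26.66 Ω appears in parallel with R2.
Effective lower resistance at A: R2 ‖ 26.66 = 8.275 Ω.
V_A = 36.1 × 8.275/(28.8 + 8.275) = 8.058 mV.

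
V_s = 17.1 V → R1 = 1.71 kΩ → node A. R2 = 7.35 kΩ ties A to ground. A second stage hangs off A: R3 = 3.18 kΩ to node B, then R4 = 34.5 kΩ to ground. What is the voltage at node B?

V_B ≈ 12.3 V

The second stage (R3 + R4 = 37.68 kΩ) loads node A in parallel with R2.
R2 ‖ (R3+R4) = 6.150 kΩ.
So V_A = 17.1 × 0.7825 = 13.38 V.
V_B = V_A × 0.9156 = 12.25 V.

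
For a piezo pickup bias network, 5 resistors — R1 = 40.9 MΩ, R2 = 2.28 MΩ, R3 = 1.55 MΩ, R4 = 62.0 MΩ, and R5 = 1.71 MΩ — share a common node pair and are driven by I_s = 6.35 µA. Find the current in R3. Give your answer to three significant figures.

I ≈ 2.40 µA

ΣG = 1/40.9 + 1/2.28 + 1/1.55 + 1/62.0 + 1/1.71 = 1.709.
R3 takes the fraction G_k/ΣG = 0.6452/1.709 = 0.3775, so I = 6.35 × 0.3775 = 2.397 µA.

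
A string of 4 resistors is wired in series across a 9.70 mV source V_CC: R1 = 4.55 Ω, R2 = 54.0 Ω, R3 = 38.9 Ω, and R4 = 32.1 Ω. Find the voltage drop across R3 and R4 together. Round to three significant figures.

V ≈ 5.32 mV

Total series resistance ΣR = 4.55 + 54.0 + 38.9 + 32.1 = 129.6 Ω.
R_{R3..R4} = 38.9 + 32.1 = 71.00 Ω.
V = V_CC · R/ΣR = 9.70 × 0.5481 = 5.316 mV.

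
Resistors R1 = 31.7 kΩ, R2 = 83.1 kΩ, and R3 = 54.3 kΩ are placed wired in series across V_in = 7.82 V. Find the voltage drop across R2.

V ≈ 3.84 V

ΣR = 31.7 + 83.1 + 54.3 = 169.1 kΩ.
V = V_in · R/ΣR = 7.82 × 0.4914 = 3.843 V.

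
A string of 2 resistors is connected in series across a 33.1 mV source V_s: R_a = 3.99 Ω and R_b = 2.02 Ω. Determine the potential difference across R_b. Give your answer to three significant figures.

V ≈ 11.1 mV

Total series resistance ΣR = 3.99 + 2.02 = 6.010 Ω.
V = V_s · R/ΣR = 33.1 × 0.3361 = 11.13 mV.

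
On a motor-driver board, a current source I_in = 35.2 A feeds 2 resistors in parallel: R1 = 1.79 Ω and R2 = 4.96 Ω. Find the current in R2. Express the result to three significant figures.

Two-branch current divider: I_k = I_in · R_other/(R_1 + R_2).
So I = 35.2 × 1.79/6.750 = 9.335 A.

I ≈ 9.33 A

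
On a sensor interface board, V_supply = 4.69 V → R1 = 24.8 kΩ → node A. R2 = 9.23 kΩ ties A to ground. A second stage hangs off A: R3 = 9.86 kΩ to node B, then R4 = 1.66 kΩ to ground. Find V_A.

Looking into the second stage from A: R3 + R4 = 11.52 kΩ appears in parallel with R2.
R2 ‖ (R3+R4) = 5.124 kΩ.
So V_A = 4.69 × 0.1712 = 0.8031 V.

V_A ≈ 0.803 V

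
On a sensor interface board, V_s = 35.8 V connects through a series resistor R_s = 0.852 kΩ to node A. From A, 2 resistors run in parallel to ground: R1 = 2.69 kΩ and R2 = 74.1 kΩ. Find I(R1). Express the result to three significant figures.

I ≈ 10.0 mA

Parallel bank: R_p = 1/(1/2.69 + 1/74.1) = 2.596 kΩ.
V_A by voltage divider: V_A = 35.8 × 2.596/(0.852 + 2.596) = 26.95 V.
Branch current I = V_A/R1 = 26.95/2.69 = 10.02 mA.
(Equivalently: I_total = 10.38 mA, then current-divider fraction G_k/ΣG = 0.9650.)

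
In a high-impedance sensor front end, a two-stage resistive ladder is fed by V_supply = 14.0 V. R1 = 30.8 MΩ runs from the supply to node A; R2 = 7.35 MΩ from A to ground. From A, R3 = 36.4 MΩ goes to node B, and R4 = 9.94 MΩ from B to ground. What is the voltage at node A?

The second stage (R3 + R4 = 46.34 MΩ) loads node A in parallel with R2.
R2 ‖ (R3+R4) = 6.344 MΩ.
V_A = 14.0 × 6.344/(30.8 + 6.344) = 2.391 V.

V_A ≈ 2.39 V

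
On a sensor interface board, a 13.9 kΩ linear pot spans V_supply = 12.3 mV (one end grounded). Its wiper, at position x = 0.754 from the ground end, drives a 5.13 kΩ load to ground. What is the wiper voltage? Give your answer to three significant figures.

V_out ≈ 6.17 mV

The pot divides into 3.419 kΩ above the wiper and 10.48 kΩ below.
R_L loads the lower segment: effective lower R = 3.444 kΩ.
Loaded-divider output: V_out = 12.3 × 0.5018 = 6.172 mV.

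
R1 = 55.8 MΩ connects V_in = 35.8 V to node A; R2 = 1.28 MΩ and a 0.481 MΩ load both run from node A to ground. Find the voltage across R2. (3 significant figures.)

The load sits in parallel with R2, giving an effective lower resistance R2' = R2·R_L/(R2+R_L) = 0.3496 MΩ.
Then V_out = V_in · R2'/(R1 + R2') = 35.8 × 0.3496/56.15 = 0.2229 V.
(Unloaded it would be 0.803 V; the load pulls it down.)

V_out ≈ 0.223 V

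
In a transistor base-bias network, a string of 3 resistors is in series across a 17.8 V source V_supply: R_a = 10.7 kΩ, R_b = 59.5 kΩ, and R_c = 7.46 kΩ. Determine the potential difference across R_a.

V ≈ 2.45 V

Total series resistance ΣR = 10.7 + 59.5 + 7.46 = 77.66 kΩ.
By the voltage-divider rule, V = 17.8 × 10.70/77.66 = 2.452 V.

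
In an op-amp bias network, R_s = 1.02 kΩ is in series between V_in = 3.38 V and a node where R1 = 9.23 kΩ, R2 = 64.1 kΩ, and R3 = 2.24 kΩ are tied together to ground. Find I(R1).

I ≈ 0.232 mA

Parallel bank: R_p = 1/(1/9.23 + 1/64.1 + 1/2.24) = 1.753 kΩ.
V_A = 3.38 × 1.753/2.773 = 2.137 V.
Branch current I = V_A/R1 = 2.137/9.23 = 0.2315 mA.
(Check via current divider: I_total = 1.219 mA; share G_k/ΣG = 0.1900 → same result.)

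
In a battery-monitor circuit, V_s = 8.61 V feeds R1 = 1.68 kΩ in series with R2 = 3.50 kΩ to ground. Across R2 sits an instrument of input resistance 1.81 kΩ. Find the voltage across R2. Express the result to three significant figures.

V_out ≈ 3.58 V

The load sits in parallel with R2, giving an effective lower resistance R2' = R2·R_L/(R2+R_L) = 1.193 kΩ.
Then V_out = V_s · R2'/(R1 + R2') = 8.61 × 1.193/2.873 = 3.575 V.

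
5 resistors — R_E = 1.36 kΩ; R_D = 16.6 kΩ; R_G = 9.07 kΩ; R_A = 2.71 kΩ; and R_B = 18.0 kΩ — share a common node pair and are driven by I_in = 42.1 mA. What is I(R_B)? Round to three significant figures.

Total conductance ΣG = 1/1.36 + 1/16.6 + 1/9.07 + 1/2.71 + 1/18.0 = 1.330 (units of 1/kΩ).
Current divider: I(R_B) = I_in · G_k/ΣG = 42.1 × (0.05556/1.330) = 42.1 × 0.04176 = 1.758 mA.

I ≈ 1.76 mA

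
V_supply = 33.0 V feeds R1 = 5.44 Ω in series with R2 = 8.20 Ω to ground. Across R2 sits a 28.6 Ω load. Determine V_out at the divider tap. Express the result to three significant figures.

V_out ≈ 17.8 V

R2 ‖ R_L = (8.20 × 28.6)/(8.20 + 28.6) = 6.373 Ω.
Then V_out = V_supply · R2'/(R1 + R2') = 33.0 × 6.373/11.81 = 17.80 V.
(Unloaded it would be 19.8 V; the load pulls it down.)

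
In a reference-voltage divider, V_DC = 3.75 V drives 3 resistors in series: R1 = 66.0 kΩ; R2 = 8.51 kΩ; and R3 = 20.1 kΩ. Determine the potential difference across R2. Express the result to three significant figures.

ΣR = 66.0 + 8.51 + 20.1 = 94.61 kΩ.
V = V_DC · R/ΣR = 3.75 × 0.08995 = 0.3373 V.

V ≈ 0.337 V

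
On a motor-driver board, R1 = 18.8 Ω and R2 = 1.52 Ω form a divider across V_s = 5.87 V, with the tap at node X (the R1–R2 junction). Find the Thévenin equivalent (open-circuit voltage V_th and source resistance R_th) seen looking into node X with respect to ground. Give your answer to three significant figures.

Open-circuit (no load on X): V_th = V_s · R2/(R1 + R2) = 5.87 × 1.52/(18.80 + 1.52) = 0.4391 V.
With V_s suppressed (replaced by a short), R_th = R1 ‖ R2 = (18.80 × 1.52)/(18.80 + 1.52) = 1.406 Ω.

V_th ≈ 0.439 V, R_th ≈ 1.41 Ω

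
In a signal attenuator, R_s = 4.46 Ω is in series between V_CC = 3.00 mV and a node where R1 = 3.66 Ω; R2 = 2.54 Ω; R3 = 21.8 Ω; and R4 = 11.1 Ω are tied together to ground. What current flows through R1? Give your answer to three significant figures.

Equivalent of the parallel group: R_p = 1.246 Ω.
Node voltage V_A = V_CC · R_p/(R_s + R_p) = 3.00 × 0.2183 = 0.6549 mV.
I(R1) = V_A / R1 = 0.6549/3.66 = 0.1789 mA.

I ≈ 0.179 mA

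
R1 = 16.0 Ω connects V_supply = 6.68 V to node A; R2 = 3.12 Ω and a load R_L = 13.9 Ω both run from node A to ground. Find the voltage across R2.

R2 ‖ R_L = (3.12 × 13.9)/(3.12 + 13.9) = 2.548 Ω.
Voltage divider with the loaded lower leg: V_out = 6.68 × 2.548/(16.0 + 2.548) = 6.68 × 0.1374 = 0.9177 V.

V_out ≈ 0.918 V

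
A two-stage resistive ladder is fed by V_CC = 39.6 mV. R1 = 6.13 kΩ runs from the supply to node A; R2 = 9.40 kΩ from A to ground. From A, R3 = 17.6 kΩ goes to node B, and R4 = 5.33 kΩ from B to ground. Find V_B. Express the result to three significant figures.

Looking into the second stage from A: R3 + R4 = 22.93 kΩ appears in parallel with R2.
R2 ‖ (R3+R4) = 6.667 kΩ.
First divider: V_A = V_CC · 6.667/(6.13 + 6.667) = 20.63 mV.
Then the unloaded second divider: V_B = V_A × R4/(R3+R4) = 20.63 × 0.2324 = 4.796 mV.

V_B ≈ 4.80 mV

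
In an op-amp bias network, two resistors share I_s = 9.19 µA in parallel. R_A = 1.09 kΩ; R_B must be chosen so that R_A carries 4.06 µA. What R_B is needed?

Two-branch current divider: I_A = I_s · R_B/(R_A + R_B).
With f = 0.4418, R_B = R_A · f/(1−f) = 1.09 × 0.7914 = 0.8627 kΩ.

R_B ≈ 0.863 kΩ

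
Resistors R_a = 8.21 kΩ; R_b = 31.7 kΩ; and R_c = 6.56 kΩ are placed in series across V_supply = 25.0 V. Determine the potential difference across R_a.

Series total: ΣR = 8.21 + 31.7 + 6.56 = 46.47 kΩ.
By the voltage-divider rule, V = 25.0 × 8.210/46.47 = 4.417 V.

V ≈ 4.42 V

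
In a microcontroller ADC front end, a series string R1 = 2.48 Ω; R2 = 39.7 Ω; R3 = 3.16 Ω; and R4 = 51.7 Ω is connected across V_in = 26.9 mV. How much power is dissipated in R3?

The common current is I = 26.9/97.04 = 0.2772 mA.
V(R3) = I·R = 0.8760 mV; P = V·I = 0.8760 × 0.2772 = 0.2428 µW.

P ≈ 0.243 µW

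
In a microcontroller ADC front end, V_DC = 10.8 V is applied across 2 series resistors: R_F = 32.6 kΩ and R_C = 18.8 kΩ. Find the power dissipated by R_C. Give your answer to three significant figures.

P ≈ 0.830 mW

ΣR = 51.40 kΩ → I = 10.8/51.40 = 0.2101 mA.
P(R_C) = I²·R_C = (0.2101)² × 18.8 = 0.8300 mW.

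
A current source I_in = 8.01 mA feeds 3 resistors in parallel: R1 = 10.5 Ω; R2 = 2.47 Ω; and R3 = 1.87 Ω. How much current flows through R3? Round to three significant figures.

I ≈ 4.14 mA

ΣG = 1/10.5 + 1/2.47 + 1/1.87 = 1.035.
R3 takes the fraction G_k/ΣG = 0.5348/1.035 = 0.5167, so I = 8.01 × 0.5167 = 4.139 mA.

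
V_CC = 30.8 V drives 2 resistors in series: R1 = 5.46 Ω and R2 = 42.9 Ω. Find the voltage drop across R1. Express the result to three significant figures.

Total series resistance ΣR = 5.46 + 42.9 = 48.36 Ω.
V = V_CC · R/ΣR = 30.8 × 0.1129 = 3.477 V.

V ≈ 3.48 V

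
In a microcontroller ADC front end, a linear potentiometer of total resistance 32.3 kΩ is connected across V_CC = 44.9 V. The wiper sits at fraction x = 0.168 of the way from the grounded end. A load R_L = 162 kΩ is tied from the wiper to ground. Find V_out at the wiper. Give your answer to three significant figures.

V_out ≈ 7.34 V

Split the track: R_lower = x·R_p = 5.426 kΩ, R_upper = (1−x)·R_p = 26.87 kΩ.
Lower segment in parallel with the load: 5.426 ‖ 162 = 5.251 kΩ.
V_out = 44.9 × 5.251/(26.87 + 5.251) = 7.339 V.
(Unloaded: V_out = x·V_CC = 7.54 V.)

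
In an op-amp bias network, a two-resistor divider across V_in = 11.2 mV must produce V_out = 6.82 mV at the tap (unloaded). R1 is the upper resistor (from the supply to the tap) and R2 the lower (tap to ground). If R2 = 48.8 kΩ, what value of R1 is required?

Required fraction k = V_out/V_in = 0.6089.
R1 = R2·(1/k − 1) = 48.8 × 0.6422 = 31.34 kΩ.

R1 ≈ 31.3 kΩ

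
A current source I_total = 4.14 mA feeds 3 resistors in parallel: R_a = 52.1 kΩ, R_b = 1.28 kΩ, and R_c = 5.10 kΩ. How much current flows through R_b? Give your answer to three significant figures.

I ≈ 3.25 mA

ΣG = 1/52.1 + 1/1.28 + 1/5.10 = 0.9965.
R_b takes the fraction G_k/ΣG = 0.7812/0.9965 = 0.7840, so I = 4.14 × 0.7840 = 3.246 mA.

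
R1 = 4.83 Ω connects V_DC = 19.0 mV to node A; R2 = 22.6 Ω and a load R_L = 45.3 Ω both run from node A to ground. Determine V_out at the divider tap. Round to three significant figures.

R2 ‖ R_L = (22.6 × 45.3)/(22.6 + 45.3) = 15.08 Ω.
Voltage divider with the loaded lower leg: V_out = 19.0 × 15.08/(4.83 + 15.08) = 19.0 × 0.7574 = 14.39 mV.

V_out ≈ 14.4 mV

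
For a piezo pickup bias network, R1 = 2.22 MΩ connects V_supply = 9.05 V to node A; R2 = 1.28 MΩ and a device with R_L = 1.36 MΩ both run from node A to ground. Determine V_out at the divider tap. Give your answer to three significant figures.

R2 ‖ R_L = (1.28 × 1.36)/(1.28 + 1.36) = 0.6594 MΩ.
Voltage divider with the loaded lower leg: V_out = 9.05 × 0.6594/(2.22 + 0.6594) = 9.05 × 0.2290 = 2.072 V.
(Unloaded it would be 3.31 V; the load pulls it down.)

V_out ≈ 2.07 V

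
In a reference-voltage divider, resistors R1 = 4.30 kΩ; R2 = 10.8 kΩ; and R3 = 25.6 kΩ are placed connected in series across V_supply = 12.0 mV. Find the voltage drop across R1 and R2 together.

V ≈ 4.45 mV

Series total: ΣR = 4.30 + 10.8 + 25.6 = 40.70 kΩ.
R_{R1..R2} = 4.30 + 10.8 = 15.10 kΩ.
By the voltage-divider rule, V = 12.0 × 15.10/40.70 = 4.452 mV.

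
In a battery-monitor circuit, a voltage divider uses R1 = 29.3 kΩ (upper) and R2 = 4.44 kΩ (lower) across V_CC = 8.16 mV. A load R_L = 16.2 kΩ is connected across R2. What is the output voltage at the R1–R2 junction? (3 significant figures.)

V_out ≈ 0.867 mV

R2 ‖ R_L = (4.44 × 16.2)/(4.44 + 16.2) = 3.485 kΩ.
Then V_out = V_CC · R2'/(R1 + R2') = 8.16 × 3.485/32.78 = 0.8674 mV.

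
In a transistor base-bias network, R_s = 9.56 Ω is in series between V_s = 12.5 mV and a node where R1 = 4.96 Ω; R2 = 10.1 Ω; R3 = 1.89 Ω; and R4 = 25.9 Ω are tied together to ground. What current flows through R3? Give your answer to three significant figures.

Parallel bank: R_p = 1/(1/4.96 + 1/10.1 + 1/1.89 + 1/25.9) = 1.152 Ω.
V_A by voltage divider: V_A = 12.5 × 1.152/(9.56 + 1.152) = 1.344 mV.
Branch current I = V_A/R3 = 1.344/1.89 = 0.7111 mA.

I ≈ 0.711 mA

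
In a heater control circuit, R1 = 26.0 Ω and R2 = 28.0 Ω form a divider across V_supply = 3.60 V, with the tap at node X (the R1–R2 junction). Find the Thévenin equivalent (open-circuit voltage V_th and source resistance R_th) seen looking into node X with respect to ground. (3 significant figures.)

Open-circuit (no load on X): V_th = V_supply · R2/(R1 + R2) = 3.60 × 28.0/(26.00 + 28.0) = 1.867 V.
Looking into X with the source shorted: R_th = R1·R2/(R1+R2) = 26.00 × 28.0/54.00 = 13.48 Ω.

V_th ≈ 1.87 V, R_th ≈ 13.5 Ω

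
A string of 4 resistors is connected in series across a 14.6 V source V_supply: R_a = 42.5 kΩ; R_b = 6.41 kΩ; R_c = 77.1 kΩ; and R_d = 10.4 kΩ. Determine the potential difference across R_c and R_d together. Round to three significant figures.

Series total: ΣR = 42.5 + 6.41 + 77.1 + 10.4 = 136.4 kΩ.
R_{R_c..R_d} = 77.1 + 10.4 = 87.50 kΩ.
Voltage divider: V = V_supply · (87.50 / 136.4) = 14.6 × 0.6414 = 9.365 V.

V ≈ 9.37 V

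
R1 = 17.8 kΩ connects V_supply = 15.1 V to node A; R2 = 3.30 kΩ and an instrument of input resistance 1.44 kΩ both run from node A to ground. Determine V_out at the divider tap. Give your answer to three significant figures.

The load sits in parallel with R2, giving an effective lower resistance R2' = R2·R_L/(R2+R_L) = 1.003 kΩ.
Voltage divider with the loaded lower leg: V_out = 15.1 × 1.003/(17.8 + 1.003) = 15.1 × 0.05332 = 0.8051 V.

V_out ≈ 0.805 V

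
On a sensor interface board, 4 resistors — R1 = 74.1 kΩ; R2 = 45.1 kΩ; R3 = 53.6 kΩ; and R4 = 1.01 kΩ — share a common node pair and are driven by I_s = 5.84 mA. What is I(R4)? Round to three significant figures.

Conductances: ΣG = 1/74.1 + 1/45.1 + 1/53.6 + 1/1.01 = 1.044 (1/kΩ).
R4 takes the fraction G_k/ΣG = 0.9901/1.044 = 0.9480, so I = 5.84 × 0.9480 = 5.536 mA.

I ≈ 5.54 mA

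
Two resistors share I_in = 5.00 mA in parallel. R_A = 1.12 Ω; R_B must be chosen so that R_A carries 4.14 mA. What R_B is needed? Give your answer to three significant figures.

R_B ≈ 5.39 Ω

Two-branch current divider: I_A = I_in · R_B/(R_A + R_B).
With f = 0.8280, R_B = R_A · f/(1−f) = 1.12 × 4.814 = 5.392 Ω.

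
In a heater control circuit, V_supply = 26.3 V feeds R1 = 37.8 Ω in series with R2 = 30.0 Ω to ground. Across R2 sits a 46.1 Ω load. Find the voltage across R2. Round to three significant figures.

V_out ≈ 8.54 V

R2 ‖ R_L = (30.0 × 46.1)/(30.0 + 46.1) = 18.17 Ω.
Then V_out = V_supply · R2'/(R1 + R2') = 26.3 × 18.17/55.97 = 8.539 V.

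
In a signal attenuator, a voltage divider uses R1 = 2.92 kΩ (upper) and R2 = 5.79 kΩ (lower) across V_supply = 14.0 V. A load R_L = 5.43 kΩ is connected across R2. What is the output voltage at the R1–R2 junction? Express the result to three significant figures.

V_out ≈ 6.86 V

First combine the lower leg with the load: R2 ‖ R_L = 2.802 kΩ.
Now apply the divider: V_out = 14.0 × 0.4897 = 6.856 V.
(Unloaded it would be 9.31 V; the load pulls it down.)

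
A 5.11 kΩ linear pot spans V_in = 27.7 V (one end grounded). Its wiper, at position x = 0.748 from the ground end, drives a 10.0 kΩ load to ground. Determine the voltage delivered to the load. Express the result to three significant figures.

The pot divides into 1.288 kΩ above the wiper and 3.822 kΩ below.
R_L loads the lower segment: effective lower R = 2.765 kΩ.
Then V_out = V_in · 2.765/(1.288 + 2.765) = 18.90 V.

V_out ≈ 18.9 V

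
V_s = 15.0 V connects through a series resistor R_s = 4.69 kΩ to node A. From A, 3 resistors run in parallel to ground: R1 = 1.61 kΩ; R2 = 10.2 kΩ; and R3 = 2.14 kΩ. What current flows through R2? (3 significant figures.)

Combine the parallel branches: R_p = (1/1.61 + 1/10.2 + 1/2.14)⁻¹ = 0.8429 kΩ.
Node voltage V_A = V_s · R_p/(R_s + R_p) = 15.0 × 0.1523 = 2.285 V.
I(R2) = V_A / R2 = 2.285/10.2 = 0.2240 mA.

I ≈ 0.224 mA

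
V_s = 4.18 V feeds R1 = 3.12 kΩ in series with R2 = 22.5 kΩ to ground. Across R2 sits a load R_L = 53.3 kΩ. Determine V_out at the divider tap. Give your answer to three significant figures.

V_out ≈ 3.49 V

R2 ‖ R_L = (22.5 × 53.3)/(22.5 + 53.3) = 15.82 kΩ.
Voltage divider with the loaded lower leg: V_out = 4.18 × 15.82/(3.12 + 15.82) = 4.18 × 0.8353 = 3.491 V.
(Unloaded it would be 3.67 V; the load pulls it down.)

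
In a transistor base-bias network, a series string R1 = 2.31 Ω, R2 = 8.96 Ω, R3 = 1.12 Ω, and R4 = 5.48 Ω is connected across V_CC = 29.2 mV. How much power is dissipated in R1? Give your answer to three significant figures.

P ≈ 6.17 µW

Series current I = V_CC/ΣR = 29.2/17.87 = 1.634 mA.
P = I²R = 2.670 × 2.31 = 6.168 µW.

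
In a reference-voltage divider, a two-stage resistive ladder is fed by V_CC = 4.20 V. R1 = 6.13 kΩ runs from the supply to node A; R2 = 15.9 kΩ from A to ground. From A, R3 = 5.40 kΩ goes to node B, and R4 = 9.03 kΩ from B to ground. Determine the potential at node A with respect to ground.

V_A ≈ 2.32 V

Looking into the second stage from A: R3 + R4 = 14.43 kΩ appears in parallel with R2.
Effective lower resistance at A: R2 ‖ 14.43 = 7.565 kΩ.
V_A = 4.20 × 7.565/(6.13 + 7.565) = 2.320 V.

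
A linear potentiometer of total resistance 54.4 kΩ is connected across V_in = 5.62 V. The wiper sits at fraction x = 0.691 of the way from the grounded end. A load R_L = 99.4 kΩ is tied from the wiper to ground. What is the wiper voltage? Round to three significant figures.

V_out ≈ 3.48 V

Lower segment x·R_p = 37.59 kΩ; upper segment (1−x)·R_p = 16.81 kΩ.
Lower segment in parallel with the load: 37.59 ‖ 99.4 = 27.28 kΩ.
Loaded-divider output: V_out = 5.62 × 0.6187 = 3.477 V.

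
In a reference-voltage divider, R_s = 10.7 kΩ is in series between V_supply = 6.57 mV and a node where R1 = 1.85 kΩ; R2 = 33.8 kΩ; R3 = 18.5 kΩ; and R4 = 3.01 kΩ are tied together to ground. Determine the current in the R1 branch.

I ≈ 0.316 µA

Combine the parallel branches: R_p = (1/1.85 + 1/33.8 + 1/18.5 + 1/3.01)⁻¹ = 1.046 kΩ.
V_A by voltage divider: V_A = 6.57 × 1.046/(10.7 + 1.046) = 0.5849 mV.
I(R1) = V_A / R1 = 0.5849/1.85 = 0.3161 µA.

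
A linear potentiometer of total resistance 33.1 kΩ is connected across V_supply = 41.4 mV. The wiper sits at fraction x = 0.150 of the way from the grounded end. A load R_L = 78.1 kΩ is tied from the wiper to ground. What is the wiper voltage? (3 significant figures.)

The pot divides into 28.14 kΩ above the wiper and 4.965 kΩ below.
R_L loads the lower segment: effective lower R = 4.668 kΩ.
V_out = 41.4 × 4.668/(28.14 + 4.668) = 5.892 mV.

V_out ≈ 5.89 mV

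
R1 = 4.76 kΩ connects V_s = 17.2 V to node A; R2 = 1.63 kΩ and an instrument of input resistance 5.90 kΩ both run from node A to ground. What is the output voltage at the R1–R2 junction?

The load sits in parallel with R2, giving an effective lower resistance R2' = R2·R_L/(R2+R_L) = 1.277 kΩ.
Now apply the divider: V_out = 17.2 × 0.2115 = 3.639 V.

V_out ≈ 3.64 V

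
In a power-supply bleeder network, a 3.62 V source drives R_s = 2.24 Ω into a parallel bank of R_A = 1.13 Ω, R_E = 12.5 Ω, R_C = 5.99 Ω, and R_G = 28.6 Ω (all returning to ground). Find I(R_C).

Combine the parallel branches: R_p = (1/1.13 + 1/12.5 + 1/5.99 + 1/28.6)⁻¹ = 0.8570 Ω.
V_A by voltage divider: V_A = 3.62 × 0.8570/(2.24 + 0.8570) = 1.002 V.
Branch current I = V_A/R_C = 1.002/5.99 = 0.1672 A.
(Check via current divider: I_total = 1.169 A; share G_k/ΣG = 0.1431 → same result.)

I ≈ 0.167 A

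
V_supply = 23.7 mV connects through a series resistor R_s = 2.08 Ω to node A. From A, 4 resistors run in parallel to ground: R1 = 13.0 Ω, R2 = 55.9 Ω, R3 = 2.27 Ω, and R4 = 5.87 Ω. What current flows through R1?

Parallel bank: R_p = 1/(1/13.0 + 1/55.9 + 1/2.27 + 1/5.87) = 1.417 Ω.
V_A by voltage divider: V_A = 23.7 × 1.417/(2.08 + 1.417) = 9.603 mV.
I(R1) = V_A / R1 = 9.603/13.0 = 0.7387 mA.
(Check via current divider: I_total = 6.777 mA; share G_k/ΣG = 0.1090 → same result.)

I ≈ 0.739 mA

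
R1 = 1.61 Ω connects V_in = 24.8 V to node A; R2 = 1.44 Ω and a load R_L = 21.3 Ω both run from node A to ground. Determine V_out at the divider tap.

V_out ≈ 11.3 V

The load sits in parallel with R2, giving an effective lower resistance R2' = R2·R_L/(R2+R_L) = 1.349 Ω.
Voltage divider with the loaded lower leg: V_out = 24.8 × 1.349/(1.61 + 1.349) = 24.8 × 0.4559 = 11.31 V.
(Unloaded it would be 11.7 V; the load pulls it down.)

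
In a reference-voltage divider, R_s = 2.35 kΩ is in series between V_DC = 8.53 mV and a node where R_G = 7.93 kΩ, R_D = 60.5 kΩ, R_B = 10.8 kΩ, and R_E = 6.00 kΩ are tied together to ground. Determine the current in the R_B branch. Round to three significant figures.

I ≈ 0.406 µA

Parallel bank: R_p = 1/(1/7.93 + 1/60.5 + 1/10.8 + 1/6.00) = 2.488 kΩ.
V_A by voltage divider: V_A = 8.53 × 2.488/(2.35 + 2.488) = 4.387 mV.
Branch current I = V_A/R_B = 4.387/10.8 = 0.4062 µA.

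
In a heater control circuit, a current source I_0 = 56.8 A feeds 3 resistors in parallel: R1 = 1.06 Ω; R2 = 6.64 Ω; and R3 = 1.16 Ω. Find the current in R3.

ΣG = 1/1.06 + 1/6.64 + 1/1.16 = 1.956.
By the current-divider rule, I = I_0 · G_k/ΣG = 56.8 × 0.4407 = 25.03 A.

I ≈ 25.0 A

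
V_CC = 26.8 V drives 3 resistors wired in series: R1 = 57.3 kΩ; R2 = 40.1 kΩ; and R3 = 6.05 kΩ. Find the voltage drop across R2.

V ≈ 10.4 V

ΣR = 57.3 + 40.1 + 6.05 = 103.5 kΩ.
By the voltage-divider rule, V = 26.8 × 40.10/103.5 = 10.39 V.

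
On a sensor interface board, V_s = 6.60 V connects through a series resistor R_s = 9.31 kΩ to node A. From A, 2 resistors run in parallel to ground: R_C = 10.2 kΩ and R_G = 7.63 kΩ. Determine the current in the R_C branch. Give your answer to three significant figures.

Equivalent of the parallel group: R_p = 4.365 kΩ.
Node voltage V_A = V_s · R_p/(R_s + R_p) = 6.60 × 0.3192 = 2.107 V.
I(R_C) = V_A / R_C = 2.107/10.2 = 0.2065 mA.

I ≈ 0.207 mA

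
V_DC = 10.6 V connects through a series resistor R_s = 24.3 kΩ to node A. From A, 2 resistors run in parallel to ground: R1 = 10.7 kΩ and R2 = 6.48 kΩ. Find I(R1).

I ≈ 0.141 mA

Equivalent of the parallel group: R_p = 4.036 kΩ.
Node voltage V_A = V_DC · R_p/(R_s + R_p) = 10.6 × 0.1424 = 1.510 V.
Branch current I = V_A/R1 = 1.510/10.7 = 0.1411 mA.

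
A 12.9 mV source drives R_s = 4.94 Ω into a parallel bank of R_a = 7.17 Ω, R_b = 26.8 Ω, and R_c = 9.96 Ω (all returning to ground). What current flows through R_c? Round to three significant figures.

I ≈ 0.547 mA

Equivalent of the parallel group: R_p = 3.608 Ω.
V_A = 12.9 × 3.608/8.548 = 5.445 mV.
Branch current I = V_A/R_c = 5.445/9.96 = 0.5467 mA.
(Equivalently: I_total = 1.509 mA, then current-divider fraction G_k/ΣG = 0.3622.)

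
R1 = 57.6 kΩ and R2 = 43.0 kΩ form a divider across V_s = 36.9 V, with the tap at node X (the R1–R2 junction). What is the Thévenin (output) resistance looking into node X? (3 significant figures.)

R_th ≈ 24.6 kΩ

Looking into X with the source shorted: R_th = R1·R2/(R1+R2) = 57.60 × 43.0/100.6 = 24.62 kΩ.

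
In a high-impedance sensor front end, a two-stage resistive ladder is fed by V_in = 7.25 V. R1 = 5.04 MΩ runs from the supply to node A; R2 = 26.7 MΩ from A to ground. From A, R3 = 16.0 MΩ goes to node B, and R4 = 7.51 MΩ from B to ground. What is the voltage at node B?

V_B ≈ 1.65 V

Looking into the second stage from A: R3 + R4 = 23.51 MΩ appears in parallel with R2.
R2 ‖ (R3+R4) = 12.50 MΩ.
First divider: V_A = V_in · 12.50/(5.04 + 12.50) = 5.167 V.
V_B = V_A × 0.3194 = 1.651 V.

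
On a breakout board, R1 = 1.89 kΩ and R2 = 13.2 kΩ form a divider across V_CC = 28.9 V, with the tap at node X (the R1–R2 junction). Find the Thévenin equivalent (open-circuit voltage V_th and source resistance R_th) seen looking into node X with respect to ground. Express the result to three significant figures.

V_th ≈ 25.3 V, R_th ≈ 1.65 kΩ

With X open, the divider is unloaded: V_th = 28.9 × 13.2/15.09 = 25.28 V.
Looking into X with the source shorted: R_th = R1·R2/(R1+R2) = 1.890 × 13.2/15.09 = 1.653 kΩ.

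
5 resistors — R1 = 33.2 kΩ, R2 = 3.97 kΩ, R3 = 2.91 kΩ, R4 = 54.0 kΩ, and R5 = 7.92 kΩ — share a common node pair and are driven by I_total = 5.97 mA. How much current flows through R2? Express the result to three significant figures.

I ≈ 1.95 mA

ΣG = 1/33.2 + 1/3.97 + 1/2.91 + 1/54.0 + 1/7.92 = 0.7704.
By the current-divider rule, I = I_total · G_k/ΣG = 5.97 × 0.3269 = 1.952 mA.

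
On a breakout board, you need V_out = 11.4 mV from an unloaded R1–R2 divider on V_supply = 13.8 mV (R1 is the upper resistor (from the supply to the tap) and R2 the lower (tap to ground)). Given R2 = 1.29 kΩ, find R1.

R1 ≈ 0.272 kΩ

Required fraction k = V_out/V_supply = 0.8261.
Rearranging, R1 = R2·(1−k)/k = 1.29 × 0.2105 = 0.2716 kΩ.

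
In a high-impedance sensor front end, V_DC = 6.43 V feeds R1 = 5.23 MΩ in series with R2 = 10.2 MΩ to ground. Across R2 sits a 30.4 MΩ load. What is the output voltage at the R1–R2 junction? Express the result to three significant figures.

The load sits in parallel with R2, giving an effective lower resistance R2' = R2·R_L/(R2+R_L) = 7.637 MΩ.
Voltage divider with the loaded lower leg: V_out = 6.43 × 7.637/(5.23 + 7.637) = 6.43 × 0.5935 = 3.817 V.
(Unloaded it would be 4.25 V; the load pulls it down.)

V_out ≈ 3.82 V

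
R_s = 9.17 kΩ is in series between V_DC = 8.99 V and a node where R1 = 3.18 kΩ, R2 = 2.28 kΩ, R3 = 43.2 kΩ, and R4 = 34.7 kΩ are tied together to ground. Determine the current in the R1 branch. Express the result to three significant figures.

Equivalent of the parallel group: R_p = 1.242 kΩ.
V_A = 8.99 × 1.242/10.41 = 1.073 V.
I(R1) = V_A / R1 = 1.073/3.18 = 0.3373 mA.
(Check via current divider: I_total = 0.8634 mA; share G_k/ΣG = 0.3906 → same result.)

I ≈ 0.337 mA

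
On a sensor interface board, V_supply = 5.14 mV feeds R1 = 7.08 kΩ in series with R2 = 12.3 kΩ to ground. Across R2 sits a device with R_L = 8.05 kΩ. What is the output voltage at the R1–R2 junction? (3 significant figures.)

First combine the lower leg with the load: R2 ‖ R_L = 4.866 kΩ.
Then V_out = V_supply · R2'/(R1 + R2') = 5.14 × 4.866/11.95 = 2.094 mV.

V_out ≈ 2.09 mV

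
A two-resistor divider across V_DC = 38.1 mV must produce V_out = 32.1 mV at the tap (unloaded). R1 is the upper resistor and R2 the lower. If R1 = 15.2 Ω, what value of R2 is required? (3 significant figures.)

V_out/V_DC = R2/(R1+R2) = 0.8425.
R2 = R1 · 0.8425/(1 − 0.8425) = 81.32 Ω.

R2 ≈ 81.3 Ω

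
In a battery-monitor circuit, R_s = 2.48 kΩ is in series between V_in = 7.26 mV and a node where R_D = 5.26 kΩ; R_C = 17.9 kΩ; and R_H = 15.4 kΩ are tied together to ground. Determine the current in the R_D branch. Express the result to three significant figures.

Parallel bank: R_p = 1/(1/5.26 + 1/17.9 + 1/15.4) = 3.216 kΩ.
V_A = 7.26 × 3.216/5.696 = 4.099 mV.
Branch current I = V_A/R_D = 4.099/5.26 = 0.7793 µA.
(Check via current divider: I_total = 1.275 µA; share G_k/ΣG = 0.6115 → same result.)

I ≈ 0.779 µA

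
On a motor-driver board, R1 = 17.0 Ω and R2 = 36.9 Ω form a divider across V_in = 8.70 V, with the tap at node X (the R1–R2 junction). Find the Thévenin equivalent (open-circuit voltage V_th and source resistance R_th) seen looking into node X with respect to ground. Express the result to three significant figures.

Open-circuit (no load on X): V_th = V_in · R2/(R1 + R2) = 8.70 × 36.9/(17.00 + 36.9) = 5.956 V.
Looking into X with the source shorted: R_th = R1·R2/(R1+R2) = 17.00 × 36.9/53.90 = 11.64 Ω.

V_th ≈ 5.96 V, R_th ≈ 11.6 Ω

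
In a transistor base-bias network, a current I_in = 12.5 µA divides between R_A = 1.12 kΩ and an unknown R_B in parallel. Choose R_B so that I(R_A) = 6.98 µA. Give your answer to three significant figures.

Two-branch current divider: I_A = I_in · R_B/(R_A + R_B).
6.98/12.5 = R_B/(R_A + R_B) → R_B = R_A · (0.5584)/(1 − 0.5584) = 1.12 × 1.264 = 1.416 kΩ.

R_B ≈ 1.42 kΩ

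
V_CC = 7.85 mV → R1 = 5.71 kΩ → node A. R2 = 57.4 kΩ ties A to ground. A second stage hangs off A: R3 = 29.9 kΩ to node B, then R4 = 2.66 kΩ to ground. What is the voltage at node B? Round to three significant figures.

V_B ≈ 0.503 mV

The second stage (R3 + R4 = 32.56 kΩ) loads node A in parallel with R2.
Effective lower resistance at A: R2 ‖ 32.56 = 20.78 kΩ.
First divider: V_A = V_CC · 20.78/(5.71 + 20.78) = 6.158 mV.
Stage 2 is unloaded, so V_B = V_A · R4/(R3+R4) = 6.158 × 2.66/32.56 = 0.5030 mV.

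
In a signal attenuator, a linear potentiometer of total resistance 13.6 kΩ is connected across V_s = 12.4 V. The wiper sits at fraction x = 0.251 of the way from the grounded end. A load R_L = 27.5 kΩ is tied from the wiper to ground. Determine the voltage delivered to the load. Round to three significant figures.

V_out ≈ 2.85 V

Lower segment x·R_p = 3.414 kΩ; upper segment (1−x)·R_p = 10.19 kΩ.
(x·R_p) ‖ R_L = 3.037 kΩ.
Then V_out = V_s · 3.037/(10.19 + 3.037) = 2.848 V.
(Unloaded: V_out = x·V_s = 3.11 V.)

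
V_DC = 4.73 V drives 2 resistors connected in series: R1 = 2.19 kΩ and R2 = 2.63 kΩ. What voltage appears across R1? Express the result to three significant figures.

ΣR = 2.19 + 2.63 = 4.820 kΩ.
Voltage divider: V = V_DC · (2.190 / 4.820) = 4.73 × 0.4544 = 2.149 V.

V ≈ 2.15 V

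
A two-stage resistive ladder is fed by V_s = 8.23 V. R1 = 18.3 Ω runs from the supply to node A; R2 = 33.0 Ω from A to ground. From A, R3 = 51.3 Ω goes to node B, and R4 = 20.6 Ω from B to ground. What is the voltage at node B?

V_B ≈ 1.30 V

Looking into the second stage from A: R3 + R4 = 71.90 Ω appears in parallel with R2.
Effective lower resistance at A: R2 ‖ 71.90 = 22.62 Ω.
First divider: V_A = V_s · 22.62/(18.3 + 22.62) = 4.549 V.
V_B = V_A × 0.2865 = 1.303 V.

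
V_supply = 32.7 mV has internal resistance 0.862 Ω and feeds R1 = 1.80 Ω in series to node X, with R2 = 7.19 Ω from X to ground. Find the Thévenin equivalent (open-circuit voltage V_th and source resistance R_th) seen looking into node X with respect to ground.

R1' = 0.862 + 1.80 = 2.662 Ω (source resistance + R1).
V_th is the unloaded tap voltage: V_supply · R2/(R1'+R2) = 32.7 × 0.7298 = 23.86 mV.
Zeroing V_supply shorts the top of R1' to ground, so R_th = R1' ‖ R2 = 1.943 Ω.

V_th ≈ 23.9 mV, R_th ≈ 1.94 Ω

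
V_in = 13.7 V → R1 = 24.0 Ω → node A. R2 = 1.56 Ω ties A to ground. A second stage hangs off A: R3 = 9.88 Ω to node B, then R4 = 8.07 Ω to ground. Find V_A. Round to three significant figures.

V_A ≈ 0.773 V

The second stage (R3 + R4 = 17.95 Ω) loads node A in parallel with R2.
R2 ‖ (R3+R4) = 1.435 Ω.
So V_A = 13.7 × 0.05643 = 0.7731 V.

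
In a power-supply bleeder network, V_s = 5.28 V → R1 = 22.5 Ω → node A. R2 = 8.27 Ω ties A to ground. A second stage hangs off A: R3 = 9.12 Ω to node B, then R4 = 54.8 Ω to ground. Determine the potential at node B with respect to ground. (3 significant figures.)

V_B ≈ 1.11 V

The second stage (R3 + R4 = 63.92 Ω) loads node A in parallel with R2.
Effective lower resistance at A: R2 ‖ 63.92 = 7.323 Ω.
So V_A = 5.28 × 0.2455 = 1.296 V.
Stage 2 is unloaded, so V_B = V_A · R4/(R3+R4) = 1.296 × 54.8/63.92 = 1.111 V.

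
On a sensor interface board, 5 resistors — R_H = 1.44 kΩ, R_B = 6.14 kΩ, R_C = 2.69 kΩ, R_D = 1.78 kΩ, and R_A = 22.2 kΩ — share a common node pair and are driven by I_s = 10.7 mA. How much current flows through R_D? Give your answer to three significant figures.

Total conductance ΣG = 1/1.44 + 1/6.14 + 1/2.69 + 1/1.78 + 1/22.2 = 1.836 (units of 1/kΩ).
Current divider: I(R_D) = I_s · G_k/ΣG = 10.7 × (0.5618/1.836) = 10.7 × 0.3060 = 3.274 mA.

I ≈ 3.27 mA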